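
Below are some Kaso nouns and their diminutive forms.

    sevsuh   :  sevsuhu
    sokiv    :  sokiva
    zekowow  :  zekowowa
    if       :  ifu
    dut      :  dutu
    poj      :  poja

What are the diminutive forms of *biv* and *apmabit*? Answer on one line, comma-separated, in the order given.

The pattern is voicing of the final consonant: -u when the stem ends in a voiceless consonant (*sevsuh*, *if*, *dut*); -a when the stem ends in a voiced consonant (*sokiv*, *zekowow*, *poj*).
The final consonant of *biv* is /v/, which is voiced, so the suffix is -a, giving *biva*.
Since the final consonant of *apmabit* is /t/ (voiceless), it takes -u, giving *apmabitu*.

biva, apmabitu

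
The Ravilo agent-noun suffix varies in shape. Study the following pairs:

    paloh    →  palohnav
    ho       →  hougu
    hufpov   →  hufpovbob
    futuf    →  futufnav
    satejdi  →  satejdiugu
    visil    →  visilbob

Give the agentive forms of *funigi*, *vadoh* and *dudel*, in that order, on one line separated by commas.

The alternation tracks the final sound of the stem — -nav when the stem ends in a voiceless consonant (*paloh*, *futuf*); -bob when the stem ends in a voiced consonant (*hufpov*, *visil*); -ugu when the stem ends in a vowel (*ho*, *satejdi*).
Since the final sound of *funigi* is /i/ (a vowel), it takes -ugu, giving *funigiugu*.
*vadoh*: final sound = /h/, a voiceless consonant → -nav → *vadohnav*.
*dudel* — final sound /l/ (a voiced consonant) → -bob → *dudelbob*.

funigiugu, vadohnav, dudelbob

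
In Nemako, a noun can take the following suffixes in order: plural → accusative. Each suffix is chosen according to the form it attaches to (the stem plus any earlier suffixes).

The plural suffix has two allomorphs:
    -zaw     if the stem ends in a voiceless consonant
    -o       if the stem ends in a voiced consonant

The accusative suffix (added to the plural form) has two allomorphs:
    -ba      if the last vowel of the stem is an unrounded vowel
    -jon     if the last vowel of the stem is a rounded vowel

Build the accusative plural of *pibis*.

pibiszawba

Since the final consonant of *pibis* is /s/ (voiceless), it takes -zaw, giving *pibiszaw*.
The plural form *pibiszaw*: last vowel = /a/, an unrounded vowel → -ba → *pibiszawba*.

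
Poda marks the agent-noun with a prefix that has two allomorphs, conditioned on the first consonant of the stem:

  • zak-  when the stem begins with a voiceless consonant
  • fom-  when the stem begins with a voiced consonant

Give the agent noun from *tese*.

*tese*: first consonant = /t/, voiceless → zak- → *zaktese*.

zaktese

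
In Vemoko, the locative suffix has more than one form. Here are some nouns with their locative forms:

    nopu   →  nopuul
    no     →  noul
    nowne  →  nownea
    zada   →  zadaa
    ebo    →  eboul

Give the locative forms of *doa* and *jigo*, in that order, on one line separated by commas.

The pattern is rounding harmony: -ul when the last vowel of the stem is a rounded vowel (*nopu*, *no*, *ebo*); -a when the last vowel of the stem is an unrounded vowel (*nowne*, *zada*).
*doa* — last vowel /a/ (an unrounded vowel) → -a → *doaa*.
*jigo*: last vowel = /o/, a rounded vowel → -ul → *jigoul*.

doaa, jigoul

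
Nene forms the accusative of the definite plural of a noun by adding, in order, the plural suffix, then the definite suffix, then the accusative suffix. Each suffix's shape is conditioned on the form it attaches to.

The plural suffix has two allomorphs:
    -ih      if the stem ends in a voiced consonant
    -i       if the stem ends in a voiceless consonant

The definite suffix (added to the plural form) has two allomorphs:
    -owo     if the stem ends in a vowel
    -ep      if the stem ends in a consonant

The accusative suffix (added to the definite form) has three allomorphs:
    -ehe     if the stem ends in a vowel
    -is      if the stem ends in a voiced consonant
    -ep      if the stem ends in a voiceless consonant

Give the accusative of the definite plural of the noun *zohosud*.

zohosudihepep

Since the final consonant of *zohosud* is /d/ (voiced), it takes -ih, giving *zohosudih*.
The final sound of the plural form *zohosudih* is /h/, which is a consonant, so the definite suffix is -ep, giving *zohosudihep*.
The final sound of the definite form *zohosudihep* is /p/, which is a voiceless consonant, so the accusative suffix is -ep, giving *zohosudihepep*.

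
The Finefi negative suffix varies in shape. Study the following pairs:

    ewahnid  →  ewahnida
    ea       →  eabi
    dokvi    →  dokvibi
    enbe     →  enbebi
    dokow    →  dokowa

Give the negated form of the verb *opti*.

The alternation tracks the final sound of the stem — -a when the stem ends in a consonant (*ewahnid*, *dokow*); -bi when the stem ends in a vowel (*ea*, *dokvi*, *enbe*).
The final sound of *opti* is /i/, which is a vowel, so the suffix is -bi, giving *optibi*.

optibi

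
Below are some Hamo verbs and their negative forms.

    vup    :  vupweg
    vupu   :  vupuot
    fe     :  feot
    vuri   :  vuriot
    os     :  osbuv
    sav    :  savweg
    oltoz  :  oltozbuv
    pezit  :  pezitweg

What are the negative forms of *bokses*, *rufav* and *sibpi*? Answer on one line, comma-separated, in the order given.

boksesbuv, rufavweg, sibpiot

The pattern is sibilance of the final sound: -buv when the stem ends in a sibilant (*os*, *oltoz*); -weg when the stem ends in a non-sibilant consonant (*vup*, *sav*, *pezit*); -ot when the stem ends in a vowel (*vupu*, *fe*, *vuri*).
*bokses*: final sound = /s/, a sibilant → -buv → *boksesbuv*.
*rufav*: final sound = /v/, a non-sibilant consonant → -weg → *rufavweg*.
The final sound of *sibpi* is /i/, which is a vowel, so the suffix is -ot, giving *sibpiot*.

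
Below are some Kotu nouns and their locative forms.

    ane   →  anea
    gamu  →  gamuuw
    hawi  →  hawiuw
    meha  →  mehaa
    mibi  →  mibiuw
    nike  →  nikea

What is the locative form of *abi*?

abiuw

The pattern is height harmony: -uw when the last vowel of the stem is a high vowel (*gamu*, *hawi*, *mibi*); -a when the last vowel of the stem is a non-high vowel (*ane*, *meha*, *nike*).
*abi*: last vowel = /i/, a high vowel → -uw → *abiuw*.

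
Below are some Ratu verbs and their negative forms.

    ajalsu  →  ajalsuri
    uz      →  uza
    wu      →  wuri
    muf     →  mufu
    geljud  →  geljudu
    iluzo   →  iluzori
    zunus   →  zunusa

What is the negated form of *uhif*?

uhifu

The pattern is sibilance of the final sound: -a when the stem ends in a sibilant (*uz*, *zunus*); -u when the stem ends in a non-sibilant consonant (*muf*, *geljud*); -ri when the stem ends in a vowel (*ajalsu*, *wu*, *iluzo*).
Since the final sound of *uhif* is /f/ (a non-sibilant consonant), it takes -u, giving *uhifu*.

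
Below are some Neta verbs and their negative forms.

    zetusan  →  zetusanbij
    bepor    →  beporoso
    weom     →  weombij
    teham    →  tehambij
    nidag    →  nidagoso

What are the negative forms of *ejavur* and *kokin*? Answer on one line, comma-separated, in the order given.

Looking at the final consonant of each stem: -bij when the stem ends in a nasal (*zetusan*, *weom*, *teham*); -oso when the stem ends in a non-nasal consonant (*bepor*, *nidag*).
The final consonant of *ejavur* is /r/, which is non-nasal, so the suffix is -oso, giving *ejavuroso*.
*kokin*: final consonant = /n/, a nasal → -bij → *kokinbij*.

ejavuroso, kokinbij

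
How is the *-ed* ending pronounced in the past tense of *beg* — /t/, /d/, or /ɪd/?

The stem *beg* ends in a voiced sound other than /d/.
The -ed suffix is realized as /ɪd/ after /t, d/; as /t/ after other voiceless consonants; and as /d/ after other voiced sounds.
So -ed on *beg* is pronounced /d/.

/d/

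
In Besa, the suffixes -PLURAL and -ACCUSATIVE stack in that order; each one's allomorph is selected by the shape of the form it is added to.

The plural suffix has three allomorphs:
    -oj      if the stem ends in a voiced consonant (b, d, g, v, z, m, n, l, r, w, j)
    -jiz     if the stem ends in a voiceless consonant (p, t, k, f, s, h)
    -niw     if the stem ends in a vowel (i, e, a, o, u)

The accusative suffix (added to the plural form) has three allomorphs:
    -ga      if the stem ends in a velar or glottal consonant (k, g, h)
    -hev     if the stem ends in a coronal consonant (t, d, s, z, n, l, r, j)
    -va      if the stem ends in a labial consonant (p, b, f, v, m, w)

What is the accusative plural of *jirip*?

*jirip* — final sound /p/ (a voiceless consonant) → -jiz → *jiripjiz*.
Since the final consonant of the plural form *jiripjiz* is /z/ (coronal), it takes -hev, giving *jiripjizhev*.

jiripjizhev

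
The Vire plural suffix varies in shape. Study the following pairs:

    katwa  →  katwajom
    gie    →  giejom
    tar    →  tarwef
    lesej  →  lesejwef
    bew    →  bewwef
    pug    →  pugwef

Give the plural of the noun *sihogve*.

Looking at the final sound of each stem: -wef when the stem ends in a consonant (*tar*, *lesej*, *bew*, *pug*); -jom when the stem ends in a vowel (*katwa*, *gie*).
The final sound of *sihogve* is /e/, which is a vowel, so the suffix is -jom, giving *sihogvejom*.

sihogvejom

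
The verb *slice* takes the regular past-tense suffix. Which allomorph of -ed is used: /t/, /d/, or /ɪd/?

/t/

The stem *slice* ends in a voiceless consonant other than /t/.
The -ed suffix is realized as /ɪd/ after /t, d/; as /t/ after other voiceless consonants; and as /d/ after other voiced sounds.
So -ed on *slice* is pronounced /t/.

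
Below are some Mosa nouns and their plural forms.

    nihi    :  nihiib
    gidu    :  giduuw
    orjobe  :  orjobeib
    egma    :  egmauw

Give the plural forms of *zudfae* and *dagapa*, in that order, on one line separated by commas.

zudfaeib, dagapauw

The suffix is conditioned by the last vowel: -ib when the last vowel of the stem is a front vowel (*nihi*, *orjobe*); -uw when the last vowel of the stem is a back vowel (*gidu*, *egma*).
The last vowel of *zudfae* is /e/, which is a front vowel, so the suffix is -ib, giving *zudfaeib*.
The last vowel of *dagapa* is /a/, which is a back vowel, so the suffix is -uw, giving *dagapauw*.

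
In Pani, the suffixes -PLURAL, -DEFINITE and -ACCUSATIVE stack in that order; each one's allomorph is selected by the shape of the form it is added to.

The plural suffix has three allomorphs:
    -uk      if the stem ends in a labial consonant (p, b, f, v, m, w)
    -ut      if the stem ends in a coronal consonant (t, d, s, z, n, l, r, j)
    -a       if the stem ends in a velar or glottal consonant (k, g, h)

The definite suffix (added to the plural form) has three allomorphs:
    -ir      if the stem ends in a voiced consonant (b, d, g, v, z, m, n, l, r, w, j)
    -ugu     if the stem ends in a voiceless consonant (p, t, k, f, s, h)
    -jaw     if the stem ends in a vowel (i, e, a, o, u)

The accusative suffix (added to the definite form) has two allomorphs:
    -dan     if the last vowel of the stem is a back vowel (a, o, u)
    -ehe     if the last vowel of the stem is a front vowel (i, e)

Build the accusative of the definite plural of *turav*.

The final consonant of *turav* is /v/, which is labial, so the plural suffix is -uk, giving *turavuk*.
Since the final sound of the plural form *turavuk* is /k/ (a voiceless consonant), it takes -ugu, giving *turavukugu*.
Since the last vowel of the definite form *turavukugu* is /u/ (a back vowel), it takes -dan, giving *turavukugudan*.

turavukugudan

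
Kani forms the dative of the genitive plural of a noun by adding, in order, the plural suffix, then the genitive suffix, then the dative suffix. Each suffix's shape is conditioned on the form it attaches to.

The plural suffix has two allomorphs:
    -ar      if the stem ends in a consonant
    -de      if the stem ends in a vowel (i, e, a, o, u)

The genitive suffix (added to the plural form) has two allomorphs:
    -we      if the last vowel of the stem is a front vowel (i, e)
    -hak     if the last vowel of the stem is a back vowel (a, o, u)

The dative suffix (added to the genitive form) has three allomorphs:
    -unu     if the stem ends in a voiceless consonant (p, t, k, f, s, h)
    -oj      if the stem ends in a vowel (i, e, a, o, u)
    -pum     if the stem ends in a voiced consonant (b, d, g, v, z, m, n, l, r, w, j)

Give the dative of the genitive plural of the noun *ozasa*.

*ozasa*: final sound = /a/, a vowel → -de → *ozasade*.
The plural form *ozasade*: last vowel = /e/, a front vowel → -we → *ozasadewe*.
Since the final sound of the genitive form *ozasadewe* is /e/ (a vowel), it takes -oj, giving *ozasadeweoj*.

ozasadeweoj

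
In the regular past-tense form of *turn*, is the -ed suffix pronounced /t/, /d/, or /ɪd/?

/d/

The stem *turn* ends in a voiced sound other than /d/.
The -ed suffix is realized as /ɪd/ after /t, d/; as /t/ after other voiceless consonants; and as /d/ after other voiced sounds.
So -ed on *turn* is pronounced /d/.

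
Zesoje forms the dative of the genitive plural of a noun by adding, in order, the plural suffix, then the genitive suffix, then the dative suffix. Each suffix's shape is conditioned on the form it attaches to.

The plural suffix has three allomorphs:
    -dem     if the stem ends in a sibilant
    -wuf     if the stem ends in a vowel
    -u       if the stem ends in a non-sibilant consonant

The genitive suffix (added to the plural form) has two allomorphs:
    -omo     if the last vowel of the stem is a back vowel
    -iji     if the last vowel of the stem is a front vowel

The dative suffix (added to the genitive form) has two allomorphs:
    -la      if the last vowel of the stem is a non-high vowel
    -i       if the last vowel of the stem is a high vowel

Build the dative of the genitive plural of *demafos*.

*demafos* — final sound /s/ (a sibilant) → -dem → *demafosdem*.
The plural form *demafosdem*: last vowel = /e/, a front vowel → -iji → *demafosdemiji*.
The genitive form *demafosdemiji* — last vowel /i/ (a high vowel) → -i → *demafosdemijii*.

demafosdemijii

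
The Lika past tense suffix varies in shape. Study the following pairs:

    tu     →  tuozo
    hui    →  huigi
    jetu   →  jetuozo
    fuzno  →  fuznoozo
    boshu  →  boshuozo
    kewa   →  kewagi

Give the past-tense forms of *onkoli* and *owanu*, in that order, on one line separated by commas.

Looking at the last vowel of each stem: -ozo when the last vowel of the stem is a rounded vowel (*tu*, *jetu*, *fuzno*, *boshu*); -gi when the last vowel of the stem is an unrounded vowel (*hui*, *kewa*).
Since the last vowel of *onkoli* is /i/ (an unrounded vowel), it takes -gi, giving *onkoligi*.
*owanu*: last vowel = /u/, a rounded vowel → -ozo → *owanuozo*.

onkoligi, owanuozo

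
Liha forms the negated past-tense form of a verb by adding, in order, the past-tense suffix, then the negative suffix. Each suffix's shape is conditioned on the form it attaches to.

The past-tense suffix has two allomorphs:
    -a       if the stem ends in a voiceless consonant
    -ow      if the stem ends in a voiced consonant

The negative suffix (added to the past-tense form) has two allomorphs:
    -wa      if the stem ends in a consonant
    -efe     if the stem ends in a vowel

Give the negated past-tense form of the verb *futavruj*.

futavrujowwa

*futavruj*: final consonant = /j/, voiced → -ow → *futavrujow*.
The past-tense form *futavrujow* — final sound /w/ (a consonant) → -wa → *futavrujowwa*.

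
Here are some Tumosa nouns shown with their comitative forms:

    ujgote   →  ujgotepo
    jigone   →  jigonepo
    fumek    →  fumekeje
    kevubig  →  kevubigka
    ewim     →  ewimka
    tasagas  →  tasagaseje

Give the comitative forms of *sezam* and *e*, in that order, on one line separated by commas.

The suffix is conditioned by the final sound: -eje when the stem ends in a voiceless consonant (*fumek*, *tasagas*); -ka when the stem ends in a voiced consonant (*kevubig*, *ewim*); -po when the stem ends in a vowel (*ujgote*, *jigone*).
*sezam* — final sound /m/ (a voiced consonant) → -ka → *sezamka*.
The final sound of *e* is /e/, which is a vowel, so the suffix is -po, giving *epo*.

sezamka, epo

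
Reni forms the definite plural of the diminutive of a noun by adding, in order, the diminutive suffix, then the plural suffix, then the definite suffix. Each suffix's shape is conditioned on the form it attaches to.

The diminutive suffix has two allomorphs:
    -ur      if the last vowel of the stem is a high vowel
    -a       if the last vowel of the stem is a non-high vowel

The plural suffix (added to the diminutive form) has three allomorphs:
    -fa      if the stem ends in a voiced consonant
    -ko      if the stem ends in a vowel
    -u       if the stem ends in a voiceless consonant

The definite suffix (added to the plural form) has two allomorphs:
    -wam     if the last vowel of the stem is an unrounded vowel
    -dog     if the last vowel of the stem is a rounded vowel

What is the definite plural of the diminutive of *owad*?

owadakodog

*owad*: last vowel = /a/, a non-high vowel → -a → *owada*.
The diminutive form *owada* — final sound /a/ (a vowel) → -ko → *owadako*.
Since the last vowel of the plural form *owadako* is /o/ (a rounded vowel), it takes -dog, giving *owadakodog*.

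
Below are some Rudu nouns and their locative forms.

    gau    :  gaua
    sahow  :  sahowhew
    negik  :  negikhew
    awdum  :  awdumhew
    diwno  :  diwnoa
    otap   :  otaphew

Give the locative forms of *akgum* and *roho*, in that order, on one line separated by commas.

The suffix is conditioned by the final sound: -hew when the stem ends in a consonant (*sahow*, *negik*, *awdum*, *otap*); -a when the stem ends in a vowel (*gau*, *diwno*).
*akgum*: final sound = /m/, a consonant → -hew → *akgumhew*.
*roho*: final sound = /o/, a vowel → -a → *rohoa*.

akgumhew, rohoa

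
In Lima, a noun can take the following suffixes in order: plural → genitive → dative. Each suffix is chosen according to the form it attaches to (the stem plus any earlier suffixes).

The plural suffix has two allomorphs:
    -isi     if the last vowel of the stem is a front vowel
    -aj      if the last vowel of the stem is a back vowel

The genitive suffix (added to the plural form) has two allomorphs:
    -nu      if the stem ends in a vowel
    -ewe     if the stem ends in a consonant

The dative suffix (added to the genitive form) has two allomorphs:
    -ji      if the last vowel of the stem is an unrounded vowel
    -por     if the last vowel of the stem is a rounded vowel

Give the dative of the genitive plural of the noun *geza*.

gezaajeweji

*geza* — last vowel /a/ (a back vowel) → -aj → *gezaaj*.
The plural form *gezaaj* — final sound /j/ (a consonant) → -ewe → *gezaajewe*.
The genitive form *gezaajewe* — last vowel /e/ (an unrounded vowel) → -ji → *gezaajeweji*.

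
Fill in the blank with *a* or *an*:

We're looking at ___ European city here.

The indefinite article is chosen by the initial *sound* of the following word, not its spelling.
*European* begins with the sound /jʊ/ (eu pronounced /jʊ/) — a consonant sound.
So the article is *a*: We're looking at a European city here.

a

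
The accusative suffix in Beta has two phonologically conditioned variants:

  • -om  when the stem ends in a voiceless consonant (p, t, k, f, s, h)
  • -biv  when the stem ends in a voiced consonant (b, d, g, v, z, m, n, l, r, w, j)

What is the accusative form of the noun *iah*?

iahom

Since the final consonant of *iah* is /h/ (voiceless), it takes -om, giving *iahom*.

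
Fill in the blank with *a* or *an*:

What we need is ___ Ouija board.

a

The indefinite article is chosen by the initial *sound* of the following word, not its spelling.
*Ouija* begins with the sound /wiː/ (pronounced /ˈwiːdʒə/) — a consonant sound.
So the article is *a*: What we need is a Ouija board.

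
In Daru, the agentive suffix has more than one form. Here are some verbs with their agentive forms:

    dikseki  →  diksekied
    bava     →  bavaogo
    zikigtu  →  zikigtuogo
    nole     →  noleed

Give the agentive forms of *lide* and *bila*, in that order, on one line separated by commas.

lideed, bilaogo

The pattern is front/back vowel harmony: -ed when the last vowel of the stem is a front vowel (*dikseki*, *nole*); -ogo when the last vowel of the stem is a back vowel (*bava*, *zikigtu*).
Since the last vowel of *lide* is /e/ (a front vowel), it takes -ed, giving *lideed*.
Since the last vowel of *bila* is /a/ (a back vowel), it takes -ogo, giving *bilaogo*.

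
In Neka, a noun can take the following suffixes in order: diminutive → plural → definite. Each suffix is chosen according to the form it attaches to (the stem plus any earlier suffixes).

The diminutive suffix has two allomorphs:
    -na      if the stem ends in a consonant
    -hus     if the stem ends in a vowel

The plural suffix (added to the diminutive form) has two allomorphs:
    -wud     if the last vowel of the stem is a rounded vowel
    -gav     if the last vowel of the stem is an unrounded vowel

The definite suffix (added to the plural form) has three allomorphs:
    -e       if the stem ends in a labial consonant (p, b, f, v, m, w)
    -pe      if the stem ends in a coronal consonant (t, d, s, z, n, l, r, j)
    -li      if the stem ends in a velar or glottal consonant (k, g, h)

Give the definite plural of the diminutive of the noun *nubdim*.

nubdimnagave

*nubdim* — final sound /m/ (a consonant) → -na → *nubdimna*.
The last vowel of the diminutive form *nubdimna* is /a/, which is an unrounded vowel, so the plural suffix is -gav, giving *nubdimnagav*.
The plural form *nubdimnagav*: final consonant = /v/, labial → -e → *nubdimnagave*.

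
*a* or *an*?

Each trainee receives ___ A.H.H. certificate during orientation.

an

The indefinite article is chosen by the initial *sound* of the following word, not its spelling.
The initialism *A.H.H.* is read letter by letter; the first letter, A, is pronounced /eɪ/, which begins with a vowel sound.
So the article is *an*: Each trainee receives an A.H.H. certificate during orientation.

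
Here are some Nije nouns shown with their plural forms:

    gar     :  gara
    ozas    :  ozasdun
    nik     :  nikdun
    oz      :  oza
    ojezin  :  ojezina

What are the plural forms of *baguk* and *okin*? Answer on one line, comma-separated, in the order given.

bagukdun, okina

Looking at the final consonant of each stem: -dun when the stem ends in a voiceless consonant (*ozas*, *nik*); -a when the stem ends in a voiced consonant (*gar*, *oz*, *ojezin*).
*baguk*: final consonant = /k/, voiceless → -dun → *bagukdun*.
*okin*: final consonant = /n/, voiced → -a → *okina*.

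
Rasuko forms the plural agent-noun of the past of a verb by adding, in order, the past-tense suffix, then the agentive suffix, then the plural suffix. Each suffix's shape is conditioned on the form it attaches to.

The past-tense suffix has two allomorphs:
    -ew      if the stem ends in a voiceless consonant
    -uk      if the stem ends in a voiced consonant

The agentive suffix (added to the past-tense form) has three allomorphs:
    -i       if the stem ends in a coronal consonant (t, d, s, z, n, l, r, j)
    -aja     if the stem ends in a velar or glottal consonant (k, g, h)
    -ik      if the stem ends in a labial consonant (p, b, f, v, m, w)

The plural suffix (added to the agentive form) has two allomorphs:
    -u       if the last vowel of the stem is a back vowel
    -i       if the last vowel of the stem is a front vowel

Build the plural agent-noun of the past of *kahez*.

kahezukajau

*kahez* — final consonant /z/ (voiced) → -uk → *kahezuk*.
The past-tense form *kahezuk* — final consonant /k/ (velar/glottal) → -aja → *kahezukaja*.
The agentive form *kahezukaja*: last vowel = /a/, a back vowel → -u → *kahezukajau*.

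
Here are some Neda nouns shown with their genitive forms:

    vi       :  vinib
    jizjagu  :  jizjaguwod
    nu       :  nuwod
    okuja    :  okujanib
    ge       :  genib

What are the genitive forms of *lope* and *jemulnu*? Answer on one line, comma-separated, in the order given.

Looking at the last vowel of each stem: -wod when the last vowel of the stem is a rounded vowel (*jizjagu*, *nu*); -nib when the last vowel of the stem is an unrounded vowel (*vi*, *okuja*, *ge*).
*lope* — last vowel /e/ (an unrounded vowel) → -nib → *lopenib*.
Since the last vowel of *jemulnu* is /u/ (a rounded vowel), it takes -wod, giving *jemulnuwod*.

lopenib, jemulnuwod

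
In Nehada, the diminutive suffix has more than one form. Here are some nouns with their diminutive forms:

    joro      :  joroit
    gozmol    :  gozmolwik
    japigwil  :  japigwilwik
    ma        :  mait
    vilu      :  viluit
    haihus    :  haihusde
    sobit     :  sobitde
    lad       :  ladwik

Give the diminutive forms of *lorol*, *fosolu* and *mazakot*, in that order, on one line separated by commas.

The pattern is voicing of the final sound: -de when the stem ends in a voiceless consonant (*haihus*, *sobit*); -wik when the stem ends in a voiced consonant (*gozmol*, *japigwil*, *lad*); -it when the stem ends in a vowel (*joro*, *ma*, *vilu*).
*lorol* — final sound /l/ (a voiced consonant) → -wik → *lorolwik*.
*fosolu*: final sound = /u/, a vowel → -it → *fosoluit*.
*mazakot* — final sound /t/ (a voiceless consonant) → -de → *mazakotde*.

lorolwik, fosoluit, mazakotde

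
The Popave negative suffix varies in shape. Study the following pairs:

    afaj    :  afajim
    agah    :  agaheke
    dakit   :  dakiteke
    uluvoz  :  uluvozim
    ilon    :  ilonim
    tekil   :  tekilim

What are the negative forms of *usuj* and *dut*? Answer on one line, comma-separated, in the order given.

usujim, duteke

Looking at the final consonant of each stem: -eke when the stem ends in a voiceless consonant (*agah*, *dakit*); -im when the stem ends in a voiced consonant (*afaj*, *uluvoz*, *ilon*, *tekil*).
Since the final consonant of *usuj* is /j/ (voiced), it takes -im, giving *usujim*.
*dut* — final consonant /t/ (voiceless) → -eke → *duteke*.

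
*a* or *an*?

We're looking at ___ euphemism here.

a

The indefinite article is chosen by the initial *sound* of the following word, not its spelling.
*euphemism* begins with the sound /juː/ (eu pronounced /juː/) — a consonant sound.
So the article is *a*: We're looking at a euphemism here.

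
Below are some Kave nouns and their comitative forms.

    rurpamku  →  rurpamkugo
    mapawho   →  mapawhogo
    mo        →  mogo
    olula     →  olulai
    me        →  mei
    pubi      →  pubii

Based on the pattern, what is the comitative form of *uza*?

uzai

The suffix is conditioned by the last vowel: -go when the last vowel of the stem is a rounded vowel (*rurpamku*, *mapawho*, *mo*); -i when the last vowel of the stem is an unrounded vowel (*olula*, *me*, *pubi*).
*uza* — last vowel /a/ (an unrounded vowel) → -i → *uzai*.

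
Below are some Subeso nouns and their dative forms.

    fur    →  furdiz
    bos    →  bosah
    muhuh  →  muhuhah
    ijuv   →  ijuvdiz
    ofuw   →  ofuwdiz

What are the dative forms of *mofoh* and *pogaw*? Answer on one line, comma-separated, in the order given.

Looking at the final consonant of each stem: -ah when the stem ends in a voiceless consonant (*bos*, *muhuh*); -diz when the stem ends in a voiced consonant (*fur*, *ijuv*, *ofuw*).
The final consonant of *mofoh* is /h/, which is voiceless, so the suffix is -ah, giving *mofohah*.
Since the final consonant of *pogaw* is /w/ (voiced), it takes -diz, giving *pogawdiz*.

mofohah, pogawdiz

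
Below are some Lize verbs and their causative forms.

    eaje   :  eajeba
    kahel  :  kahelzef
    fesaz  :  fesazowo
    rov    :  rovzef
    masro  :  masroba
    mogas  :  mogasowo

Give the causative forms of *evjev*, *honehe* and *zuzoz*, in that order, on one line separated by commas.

evjevzef, honeheba, zuzozowo

The suffix is conditioned by the final sound: -owo when the stem ends in a sibilant (*fesaz*, *mogas*); -zef when the stem ends in a non-sibilant consonant (*kahel*, *rov*); -ba when the stem ends in a vowel (*eaje*, *masro*).
The final sound of *evjev* is /v/, which is a non-sibilant consonant, so the suffix is -zef, giving *evjevzef*.
Since the final sound of *honehe* is /e/ (a vowel), it takes -ba, giving *honeheba*.
*zuzoz*: final sound = /z/, a sibilant → -owo → *zuzozowo*.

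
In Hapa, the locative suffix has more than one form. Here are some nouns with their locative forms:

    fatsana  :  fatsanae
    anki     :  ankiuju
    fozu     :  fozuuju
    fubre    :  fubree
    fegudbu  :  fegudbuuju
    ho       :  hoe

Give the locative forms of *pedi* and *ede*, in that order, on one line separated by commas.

The suffix is conditioned by the last vowel: -uju when the last vowel of the stem is a high vowel (*anki*, *fozu*, *fegudbu*); -e when the last vowel of the stem is a non-high vowel (*fatsana*, *fubre*, *ho*).
*pedi* — last vowel /i/ (a high vowel) → -uju → *pediuju*.
The last vowel of *ede* is /e/, which is a non-high vowel, so the suffix is -e, giving *edee*.

pediuju, edee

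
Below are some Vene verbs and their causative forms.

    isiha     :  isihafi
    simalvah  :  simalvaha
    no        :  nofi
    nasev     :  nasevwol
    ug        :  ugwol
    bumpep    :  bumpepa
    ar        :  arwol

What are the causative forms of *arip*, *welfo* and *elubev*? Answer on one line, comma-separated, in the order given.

The pattern is voicing of the final sound: -a when the stem ends in a voiceless consonant (*simalvah*, *bumpep*); -wol when the stem ends in a voiced consonant (*nasev*, *ug*, *ar*); -fi when the stem ends in a vowel (*isiha*, *no*).
*arip* — final sound /p/ (a voiceless consonant) → -a → *aripa*.
The final sound of *welfo* is /o/, which is a vowel, so the suffix is -fi, giving *welfofi*.
The final sound of *elubev* is /v/, which is a voiced consonant, so the suffix is -wol, giving *elubevwol*.

aripa, welfofi, elubevwol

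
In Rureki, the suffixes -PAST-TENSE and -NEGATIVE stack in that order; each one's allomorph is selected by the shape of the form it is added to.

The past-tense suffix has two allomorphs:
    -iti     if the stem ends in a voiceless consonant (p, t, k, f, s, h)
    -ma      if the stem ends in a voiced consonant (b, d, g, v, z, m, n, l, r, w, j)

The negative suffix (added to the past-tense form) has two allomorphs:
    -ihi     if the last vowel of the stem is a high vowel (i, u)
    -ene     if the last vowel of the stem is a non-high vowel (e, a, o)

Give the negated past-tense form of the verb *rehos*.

rehositiihi

The final consonant of *rehos* is /s/, which is voiceless, so the past-tense suffix is -iti, giving *rehositi*.
The last vowel of the past-tense form *rehositi* is /i/, which is a high vowel, so the negative suffix is -ihi, giving *rehositiihi*.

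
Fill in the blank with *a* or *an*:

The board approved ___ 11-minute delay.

an

The indefinite article is chosen by the initial *sound* of the following word, not its spelling.
The number *11* is spoken "eleven", beginning with /ɪˈlɛvən/ — a vowel sound.
So the article is *an*: The board approved an 11-minute delay.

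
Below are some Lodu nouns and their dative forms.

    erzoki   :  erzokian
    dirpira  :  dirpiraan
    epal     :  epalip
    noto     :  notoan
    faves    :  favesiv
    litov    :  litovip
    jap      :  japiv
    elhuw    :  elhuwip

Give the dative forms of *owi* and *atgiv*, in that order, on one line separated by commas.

owian, atgivip

The alternation tracks the final sound of the stem — -iv when the stem ends in a voiceless consonant (*faves*, *jap*); -ip when the stem ends in a voiced consonant (*epal*, *litov*, *elhuw*); -an when the stem ends in a vowel (*erzoki*, *dirpira*, *noto*).
The final sound of *owi* is /i/, which is a vowel, so the suffix is -an, giving *owian*.
*atgiv*: final sound = /v/, a voiced consonant → -ip → *atgivip*.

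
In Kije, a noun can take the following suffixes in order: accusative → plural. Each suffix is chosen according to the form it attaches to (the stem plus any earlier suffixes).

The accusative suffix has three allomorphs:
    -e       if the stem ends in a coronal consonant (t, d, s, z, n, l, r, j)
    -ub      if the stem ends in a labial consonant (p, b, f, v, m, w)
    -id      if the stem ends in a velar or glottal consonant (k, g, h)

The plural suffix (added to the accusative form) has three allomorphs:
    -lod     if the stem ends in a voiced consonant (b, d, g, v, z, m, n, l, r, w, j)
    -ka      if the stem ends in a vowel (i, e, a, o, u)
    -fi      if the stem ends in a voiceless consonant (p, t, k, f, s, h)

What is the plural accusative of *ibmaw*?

*ibmaw* — final consonant /w/ (labial) → -ub → *ibmawub*.
Since the final sound of the accusative form *ibmawub* is /b/ (a voiced consonant), it takes -lod, giving *ibmawublod*.

ibmawublod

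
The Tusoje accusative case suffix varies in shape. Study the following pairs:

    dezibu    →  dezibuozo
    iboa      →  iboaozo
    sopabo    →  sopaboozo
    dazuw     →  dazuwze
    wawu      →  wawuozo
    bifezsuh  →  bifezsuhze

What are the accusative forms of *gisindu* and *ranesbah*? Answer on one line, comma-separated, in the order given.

Looking at the final sound of each stem: -ze when the stem ends in a consonant (*dazuw*, *bifezsuh*); -ozo when the stem ends in a vowel (*dezibu*, *iboa*, *sopabo*, *wawu*).
*gisindu*: final sound = /u/, a vowel → -ozo → *gisinduozo*.
*ranesbah*: final sound = /h/, a consonant → -ze → *ranesbahze*.

gisinduozo, ranesbahze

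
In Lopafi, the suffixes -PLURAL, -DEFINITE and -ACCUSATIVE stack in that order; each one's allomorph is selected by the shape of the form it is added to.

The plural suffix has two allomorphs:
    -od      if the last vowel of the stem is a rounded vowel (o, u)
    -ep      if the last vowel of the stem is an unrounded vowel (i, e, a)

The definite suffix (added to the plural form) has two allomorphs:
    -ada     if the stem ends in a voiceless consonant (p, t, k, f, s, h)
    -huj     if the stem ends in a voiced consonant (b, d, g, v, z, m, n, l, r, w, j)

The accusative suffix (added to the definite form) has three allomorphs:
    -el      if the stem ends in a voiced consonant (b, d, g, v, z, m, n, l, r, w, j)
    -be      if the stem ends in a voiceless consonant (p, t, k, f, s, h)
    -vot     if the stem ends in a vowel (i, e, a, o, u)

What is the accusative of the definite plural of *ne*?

neepadavot

The last vowel of *ne* is /e/, which is an unrounded vowel, so the plural suffix is -ep, giving *neep*.
The plural form *neep*: final consonant = /p/, voiceless → -ada → *neepada*.
The final sound of the definite form *neepada* is /a/, which is a vowel, so the accusative suffix is -vot, giving *neepadavot*.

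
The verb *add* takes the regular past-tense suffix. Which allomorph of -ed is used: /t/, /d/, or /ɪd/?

The stem *add* ends in /t/ or /d/.
The -ed suffix is realized as /ɪd/ after /t, d/; as /t/ after other voiceless consonants; and as /d/ after other voiced sounds.
So -ed on *add* is pronounced /ɪd/.

/ɪd/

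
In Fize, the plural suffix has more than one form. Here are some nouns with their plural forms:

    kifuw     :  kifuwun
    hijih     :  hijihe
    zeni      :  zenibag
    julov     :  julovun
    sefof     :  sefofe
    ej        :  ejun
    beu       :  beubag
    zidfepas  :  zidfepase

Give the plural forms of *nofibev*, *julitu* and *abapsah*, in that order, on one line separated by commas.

Looking at the final sound of each stem: -e when the stem ends in a voiceless consonant (*hijih*, *sefof*, *zidfepas*); -un when the stem ends in a voiced consonant (*kifuw*, *julov*, *ej*); -bag when the stem ends in a vowel (*zeni*, *beu*).
The final sound of *nofibev* is /v/, which is a voiced consonant, so the suffix is -un, giving *nofibevun*.
*julitu*: final sound = /u/, a vowel → -bag → *julitubag*.
*abapsah* — final sound /h/ (a voiceless consonant) → -e → *abapsahe*.

nofibevun, julitubag, abapsahe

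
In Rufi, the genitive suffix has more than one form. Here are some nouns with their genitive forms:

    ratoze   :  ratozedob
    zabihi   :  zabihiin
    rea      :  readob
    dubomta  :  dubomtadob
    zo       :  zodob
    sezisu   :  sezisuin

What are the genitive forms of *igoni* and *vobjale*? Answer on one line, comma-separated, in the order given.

The suffix is conditioned by the last vowel: -in when the last vowel of the stem is a high vowel (*zabihi*, *sezisu*); -dob when the last vowel of the stem is a non-high vowel (*ratoze*, *rea*, *dubomta*, *zo*).
Since the last vowel of *igoni* is /i/ (a high vowel), it takes -in, giving *igoniin*.
The last vowel of *vobjale* is /e/, which is a non-high vowel, so the suffix is -dob, giving *vobjaledob*.

igoniin, vobjaledob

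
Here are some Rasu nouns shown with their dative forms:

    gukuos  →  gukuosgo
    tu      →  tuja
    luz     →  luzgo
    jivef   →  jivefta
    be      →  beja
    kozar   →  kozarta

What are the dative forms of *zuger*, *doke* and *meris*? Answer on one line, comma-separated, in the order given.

zugerta, dokeja, merisgo

The alternation tracks the final sound of the stem — -go when the stem ends in a sibilant (*gukuos*, *luz*); -ta when the stem ends in a non-sibilant consonant (*jivef*, *kozar*); -ja when the stem ends in a vowel (*tu*, *be*).
*zuger*: final sound = /r/, a non-sibilant consonant → -ta → *zugerta*.
The final sound of *doke* is /e/, which is a vowel, so the suffix is -ja, giving *dokeja*.
*meris* — final sound /s/ (a sibilant) → -go → *merisgo*.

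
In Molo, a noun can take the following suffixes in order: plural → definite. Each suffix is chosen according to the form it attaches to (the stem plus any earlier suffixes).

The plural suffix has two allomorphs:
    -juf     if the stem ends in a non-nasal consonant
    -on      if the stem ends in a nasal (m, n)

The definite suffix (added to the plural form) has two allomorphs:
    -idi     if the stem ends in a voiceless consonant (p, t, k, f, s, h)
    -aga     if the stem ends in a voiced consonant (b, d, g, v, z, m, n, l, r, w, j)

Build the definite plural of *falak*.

*falak*: final consonant = /k/, non-nasal → -juf → *falakjuf*.
The plural form *falakjuf*: final consonant = /f/, voiceless → -idi → *falakjufidi*.

falakjufidi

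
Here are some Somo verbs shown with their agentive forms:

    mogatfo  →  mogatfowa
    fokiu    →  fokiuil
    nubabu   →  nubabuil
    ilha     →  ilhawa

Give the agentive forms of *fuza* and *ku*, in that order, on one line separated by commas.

The pattern is height harmony: -il when the last vowel of the stem is a high vowel (*fokiu*, *nubabu*); -wa when the last vowel of the stem is a non-high vowel (*mogatfo*, *ilha*).
The last vowel of *fuza* is /a/, which is a non-high vowel, so the suffix is -wa, giving *fuzawa*.
The last vowel of *ku* is /u/, which is a high vowel, so the suffix is -il, giving *kuil*.

fuzawa, kuil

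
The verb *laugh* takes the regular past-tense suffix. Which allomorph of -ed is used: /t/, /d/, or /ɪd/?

The stem *laugh* ends in a voiceless consonant other than /t/.
The -ed suffix is realized as /ɪd/ after /t, d/; as /t/ after other voiceless consonants; and as /d/ after other voiced sounds.
So -ed on *laugh* is pronounced /t/.

/t/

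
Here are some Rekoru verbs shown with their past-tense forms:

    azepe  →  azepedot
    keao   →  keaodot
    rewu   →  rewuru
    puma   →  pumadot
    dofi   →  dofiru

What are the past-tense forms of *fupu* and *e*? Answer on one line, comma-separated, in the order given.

The alternation tracks the last vowel of the stem — -ru when the last vowel of the stem is a high vowel (*rewu*, *dofi*); -dot when the last vowel of the stem is a non-high vowel (*azepe*, *keao*, *puma*).
*fupu*: last vowel = /u/, a high vowel → -ru → *fupuru*.
Since the last vowel of *e* is /e/ (a non-high vowel), it takes -dot, giving *edot*.

fupuru, edot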